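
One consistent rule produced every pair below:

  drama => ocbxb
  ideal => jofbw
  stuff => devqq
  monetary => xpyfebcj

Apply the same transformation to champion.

nsbxajpy

The shift depends on letter class: consonant d→o is +11, but vowel a→b is +1. The rule splits by letter class: vowels +1, consonants +11.
On champion: c(cons)+11=n, h(cons)+11=s, a(vowel)+1=b, m(cons)+11=x, p(cons)+11=a, i(vowel)+1=j, o(vowel)+1=p, n(cons)+11=y.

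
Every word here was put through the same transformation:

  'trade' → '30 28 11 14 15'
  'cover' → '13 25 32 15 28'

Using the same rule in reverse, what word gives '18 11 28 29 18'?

harsh

t is letter #20 and maps to 30: an offset of 10. Letters become their 1-based position plus 10 (so a→11, b→12, …).
Undoing it on 18 11 28 29 18: 18→(18−10)÷1=8=h, 11→(11−10)÷1=1=a, 28→(28−10)÷1=18=r, 29→(29−10)÷1=19=s, 18→(18−10)÷1=8=h.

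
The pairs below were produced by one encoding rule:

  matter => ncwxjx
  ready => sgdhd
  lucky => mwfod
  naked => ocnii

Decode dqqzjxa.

In matter: m→n is +1, a→c is +2, t→w is +3, t→x is +4 — the shift increases by 1 each position. The shift increases by 1 at each position, starting from +1: 1, 2, 3, ….
Undoing it on dqqzjxa: d−1=c, q−2=o, q−3=n, z−4=v, j−5=e, x−6=r, a−7=t.

convert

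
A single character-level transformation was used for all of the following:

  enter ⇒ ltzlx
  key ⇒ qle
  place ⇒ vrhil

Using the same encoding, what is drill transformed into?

The rule splits by letter class: vowels +7, consonants +6.
For drill: d(cons)+6=j, r(cons)+6=x, i(vowel)+7=p, l(cons)+6=r, l(cons)+6=r.

jxprr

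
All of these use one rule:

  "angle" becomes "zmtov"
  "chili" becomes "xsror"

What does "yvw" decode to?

Each pair mirrors across the alphabet (a↔z, n↔m, g↔t): positions sum to 25. This is the alphabet-reversal cipher (Atbash): a becomes z, b becomes y, etc.
Decoding yvw: y↔b, v↔e, w↔d.

bed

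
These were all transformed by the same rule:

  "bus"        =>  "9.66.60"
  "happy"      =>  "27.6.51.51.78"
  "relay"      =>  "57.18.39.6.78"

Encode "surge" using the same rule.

b(#2)→9 and u(#21)→66: differences scale by 3, so n = 3·pos + 3. Each letter becomes 3×(its alphabet position, a=1..z=26) + 3.
On surge: s=19→60, u=21→66, r=18→57, g=7→24, e=5→18.

60.66.57.24.18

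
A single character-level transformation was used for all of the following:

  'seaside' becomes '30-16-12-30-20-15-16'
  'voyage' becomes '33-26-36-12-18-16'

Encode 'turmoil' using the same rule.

31-32-29-24-26-20-23

Each letter is replaced by its alphabet position (a=1..z=26) + 11.
On turmoil: t=20→31, u=21→32, r=18→29, m=13→24, o=15→26, i=9→20, l=12→23.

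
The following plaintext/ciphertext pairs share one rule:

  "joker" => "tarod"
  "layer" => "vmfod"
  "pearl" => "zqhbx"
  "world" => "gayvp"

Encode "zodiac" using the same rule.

jaksmj

Shifts by position in joker: pos 0: j→t (+10), pos 1: o→a (+12), pos 2: k→r (+7), pos 3: e→o (+10), pos 4: r→d (+12) — repeating every 3. A repeating key of period 3 is used — shifts +10, +12, +7 over and over.
For zodiac: z+10=j, o+12=a, d+7=k, i+10=s, a+12=m, c+7=j.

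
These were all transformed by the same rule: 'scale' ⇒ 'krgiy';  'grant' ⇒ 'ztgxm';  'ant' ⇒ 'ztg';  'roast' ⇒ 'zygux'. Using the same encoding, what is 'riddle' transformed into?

krjjox

The output letters match the input read backwards, each shifted +6: scale reversed is elacs. Two steps: reverse the string, then apply a Caesar shift of +6.
Applying it to riddle: reverse → elddir; then shift: e+6=k, l+6=r, d+6=j, d+6=j, i+6=o, r+6=x.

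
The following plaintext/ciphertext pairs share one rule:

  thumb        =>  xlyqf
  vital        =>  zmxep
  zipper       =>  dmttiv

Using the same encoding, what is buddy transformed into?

fyhhc

Compare letters: t→x is +4, h→l is +4, u→y is +4 — a constant shift. It's a constant shift of +4 (ROT4).
Applying it to buddy: b+4=f, u+4=y, d+4=h, d+4=h, y+4=c.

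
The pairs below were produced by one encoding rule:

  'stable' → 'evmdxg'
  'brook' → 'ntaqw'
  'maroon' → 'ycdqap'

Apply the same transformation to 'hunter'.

Shifts by position in stable: pos 0: s→e (+12), pos 1: t→v (+2), pos 2: a→m (+12), pos 3: b→d (+2) — repeating every 2. The shifts repeat in a cycle of length 2: positions 0,1,… shift by +12, +2, then the pattern repeats.
Applying it to hunter: h+12=t, u+2=w, n+12=z, t+2=v, e+12=q, r+2=t.

twzvqt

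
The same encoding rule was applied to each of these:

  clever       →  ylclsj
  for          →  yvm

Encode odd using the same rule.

Read the word backwards and shift each letter +7.
On odd: reverse → ddo; then shift: d+7=k, d+7=k, o+7=v.

kkv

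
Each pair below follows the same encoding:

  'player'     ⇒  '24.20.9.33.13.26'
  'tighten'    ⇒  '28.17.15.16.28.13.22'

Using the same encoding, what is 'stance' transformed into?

p is letter #16 and maps to 24: an offset of 8. The number is (letter's place in the alphabet, a=1) + 8.
For stance: s=19→27, t=20→28, a=1→9, n=14→22, c=3→11, e=5→13.

27.28.9.22.11.13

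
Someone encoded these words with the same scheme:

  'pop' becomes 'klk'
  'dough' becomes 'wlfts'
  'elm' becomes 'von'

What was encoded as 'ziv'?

Each pair mirrors across the alphabet (p↔k, o↔l, p↔k): positions sum to 25. Letters are reflected about the middle of the alphabet (position → 25−position): Atbash.
Reversing it on ziv: z↔a, i↔r, v↔e.

are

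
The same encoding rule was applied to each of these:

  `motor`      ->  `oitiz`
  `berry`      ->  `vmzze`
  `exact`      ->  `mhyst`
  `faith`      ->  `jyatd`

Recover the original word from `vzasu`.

m(12)→o(14) and o(14)→i(8) fit y≡23x+24 (mod 26); the inverse of 23 mod 26 is 17. Treating letters as 0–25, the rule is x ↦ 23x + 24 (mod 26).
Undoing it on vzasu: v(21)→17·(21−24)≡1=b; z(25)→17·(25−24)≡17=r; a(0)→17·(0−24)≡8=i; s(18)→17·(18−24)≡2=c; u(20)→17·(20−24)≡10=k (all mod 26).

brick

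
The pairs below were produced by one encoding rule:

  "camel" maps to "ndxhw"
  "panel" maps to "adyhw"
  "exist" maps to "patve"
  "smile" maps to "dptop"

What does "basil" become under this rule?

mddlw

Shifts by position in camel: pos 0: c→n (+11), pos 1: a→d (+3), pos 2: m→x (+11), pos 3: e→h (+3) — repeating every 2. The shifts repeat in a cycle of length 2: positions 0,1,… shift by +11, +3, then the pattern repeats.
Applying it to basil: b+11=m, a+3=d, s+11=d, i+3=l, l+11=w.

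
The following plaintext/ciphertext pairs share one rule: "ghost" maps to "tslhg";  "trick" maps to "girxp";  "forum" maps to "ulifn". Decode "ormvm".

Each pair mirrors across the alphabet (g↔t, h↔s, o↔l): positions sum to 25. Letters are reflected about the middle of the alphabet (position → 25−position): Atbash.
Reversing it on ormvm: o↔l, r↔i, m↔n, v↔e, m↔n.

linen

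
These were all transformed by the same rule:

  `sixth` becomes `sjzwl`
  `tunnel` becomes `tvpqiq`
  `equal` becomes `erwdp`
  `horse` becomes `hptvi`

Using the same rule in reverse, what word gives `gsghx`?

In sixth: s→s is +0, i→j is +1, x→z is +2, t→w is +3 — the shift increases by 1 each position. The shift increases by 1 at each position, starting from +0: 0, 1, 2, ….
Undoing it on gsghx: g−0=g, s−1=r, g−2=e, h−3=e, x−4=t.

greet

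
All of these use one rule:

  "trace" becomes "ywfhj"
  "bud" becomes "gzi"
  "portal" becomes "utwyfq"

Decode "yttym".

Compare letters: t→y is +5, r→w is +5, a→f is +5 — a constant shift. Every letter moves 5 places later in the alphabet, wrapping around z→a.
Decoding yttym: y−5=t, t−5=o, t−5=o, y−5=t, m−5=h.

tooth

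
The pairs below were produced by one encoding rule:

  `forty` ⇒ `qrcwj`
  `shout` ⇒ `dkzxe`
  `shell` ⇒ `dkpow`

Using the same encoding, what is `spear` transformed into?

dspdc

The shifts repeat in a cycle of length 2: positions 0,1,… shift by +11, +3, then the pattern repeats.
On spear: s+11=d, p+3=s, e+11=p, a+3=d, r+11=c.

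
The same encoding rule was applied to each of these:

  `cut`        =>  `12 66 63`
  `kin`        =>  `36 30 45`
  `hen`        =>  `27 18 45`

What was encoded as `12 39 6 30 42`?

c(#3)→12 and u(#21)→66: differences scale by 3, so n = 3·pos + 3. Each letter becomes 3×(its alphabet position, a=1..z=26) + 3.
Reversing it on 12 39 6 30 42: 12→(12−3)÷3=3=c, 39→(39−3)÷3=12=l, 6→(6−3)÷3=1=a, 30→(30−3)÷3=9=i, 42→(42−3)÷3=13=m.

claim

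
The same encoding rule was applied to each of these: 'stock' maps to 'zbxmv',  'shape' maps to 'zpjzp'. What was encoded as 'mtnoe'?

fleet

Each letter shifts forward by (position + 7), i.e. 7, 8, 9, … — the shift grows by one for each successive letter.
Reversing it on mtnoe: m−7=f, t−8=l, n−9=e, o−10=e, e−11=t.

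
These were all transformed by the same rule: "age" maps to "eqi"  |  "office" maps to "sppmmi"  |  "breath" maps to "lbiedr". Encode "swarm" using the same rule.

cgebw

The shift depends on letter class: consonant g→q is +10, but vowel a→e is +4. Two shifts are in play — +4 for a/e/i/o/u, +10 for every other letter.
Applying it to swarm: s(cons)+10=c, w(cons)+10=g, a(vowel)+4=e, r(cons)+10=b, m(cons)+10=w.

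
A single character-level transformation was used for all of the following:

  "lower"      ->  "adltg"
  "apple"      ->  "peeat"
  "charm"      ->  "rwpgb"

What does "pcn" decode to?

any

It's a constant shift of +15 (ROT15).
Undoing it on pcn: p−15=a, c−15=n, n−15=y.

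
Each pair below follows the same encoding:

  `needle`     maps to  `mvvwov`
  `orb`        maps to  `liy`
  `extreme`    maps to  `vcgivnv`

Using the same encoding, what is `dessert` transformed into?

Each letter is replaced by its mirror in the alphabet: a↔z, b↔y, c↔x, and so on (the Atbash cipher).
Applying it to dessert: d↔w, e↔v, s↔h, s↔h, e↔v, r↔i, t↔g.

wvhhvig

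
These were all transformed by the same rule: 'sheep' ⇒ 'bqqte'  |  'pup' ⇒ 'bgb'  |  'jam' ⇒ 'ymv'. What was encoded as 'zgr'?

The word is reversed, then every letter is shifted forward by 12.
Undoing it on zgr: shift back: z−12=n, g−12=u, r−12=f → nuf; then reverse → fun.

fun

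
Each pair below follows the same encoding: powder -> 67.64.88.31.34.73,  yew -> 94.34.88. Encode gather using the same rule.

p(#16)→67 and o(#15)→64: differences scale by 3, so n = 3·pos + 19. The formula is n = 3×(alphabet index, a=1) + 19.
Applying it to gather: g=7→40, a=1→22, t=20→79, h=8→43, e=5→34, r=18→73.

40.22.79.43.34.73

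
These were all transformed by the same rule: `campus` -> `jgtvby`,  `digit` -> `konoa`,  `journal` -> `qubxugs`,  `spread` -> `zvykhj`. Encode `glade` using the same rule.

Shifts by position in campus: pos 0: c→j (+7), pos 1: a→g (+6), pos 2: m→t (+7), pos 3: p→v (+6) — repeating every 2. A repeating key of period 2 is used — shifts +7, +6 over and over.
On glade: g+7=n, l+6=r, a+7=h, d+6=j, e+7=l.

nrhjl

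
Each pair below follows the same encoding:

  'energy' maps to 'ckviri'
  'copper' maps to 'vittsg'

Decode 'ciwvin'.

jersey

The output letters match the input read backwards, each shifted +4: energy reversed is ygrene. Read the word backwards and shift each letter +4.
Undoing it on ciwvin: shift back: c−4=y, i−4=e, w−4=s, v−4=r, i−4=e, n−4=j → yesrej; then reverse → jersey.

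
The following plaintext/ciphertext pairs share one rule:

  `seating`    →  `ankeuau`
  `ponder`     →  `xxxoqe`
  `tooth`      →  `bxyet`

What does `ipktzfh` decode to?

against

In seating: s→a is +8, e→n is +9, a→k is +10, t→e is +11 — the shift increases by 1 each position. Letter i (0-indexed) is shifted by i+8, so successive shifts are 8, 9, 10, ….
Undoing it on ipktzfh: i−8=a, p−9=g, k−10=a, t−11=i, z−12=n, f−13=s, h−14=t.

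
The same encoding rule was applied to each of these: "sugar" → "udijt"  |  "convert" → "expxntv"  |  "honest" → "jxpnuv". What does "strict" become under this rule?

The shift depends on letter class: consonant s→u is +2, but vowel u→d is +9. Vowels shift forward by 9 and consonants shift forward by 2.
For strict: s(cons)+2=u, t(cons)+2=v, r(cons)+2=t, i(vowel)+9=r, c(cons)+2=e, t(cons)+2=v.

uvtrev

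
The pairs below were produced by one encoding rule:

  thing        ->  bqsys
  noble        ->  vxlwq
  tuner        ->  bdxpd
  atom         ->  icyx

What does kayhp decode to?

crowd

The shift increases by 1 at each position, starting from +8: 8, 9, 10, ….
Decoding kayhp: k−8=c, a−9=r, y−10=o, h−11=w, p−12=d.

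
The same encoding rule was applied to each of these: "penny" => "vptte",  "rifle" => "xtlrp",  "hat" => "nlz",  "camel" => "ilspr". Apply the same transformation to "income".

The shift depends on letter class: consonant p→v is +6, but vowel e→p is +11. Two shifts are in play — +11 for a/e/i/o/u, +6 for every other letter.
For income: i(vowel)+11=t, n(cons)+6=t, c(cons)+6=i, o(vowel)+11=z, m(cons)+6=s, e(vowel)+11=p.

ttizsp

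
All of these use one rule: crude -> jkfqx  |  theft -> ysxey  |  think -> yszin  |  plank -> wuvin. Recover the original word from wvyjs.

c(2)→j(9) and r(17)→k(10) fit y≡7x+21 (mod 26); the inverse of 7 mod 26 is 15. Each letter's alphabet position (a=0..z=25) is mapped through 7·x+21 mod 26 — an affine cipher.
Undoing it on wvyjs: w(22)→15·(22−21)≡15=p; v(21)→15·(21−21)≡0=a; y(24)→15·(24−21)≡19=t; j(9)→15·(9−21)≡2=c; s(18)→15·(18−21)≡7=h (all mod 26).

patch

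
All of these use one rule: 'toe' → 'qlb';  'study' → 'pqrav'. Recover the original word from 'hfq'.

Compare letters: t→q is +23, o→l is +23, e→b is +23 — a constant shift. Each letter is shifted forward by 23 in the alphabet (a Caesar shift of +23).
Undoing it on hfq: h−23=k, f−23=i, q−23=t.

kit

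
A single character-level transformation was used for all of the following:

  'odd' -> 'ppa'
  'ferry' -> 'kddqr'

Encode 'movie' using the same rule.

The output letters match the input read backwards, each shifted +12: odd reversed is ddo. Read the word backwards and shift each letter +12.
For movie: reverse → eivom; then shift: e+12=q, i+12=u, v+12=h, o+12=a, m+12=y.

quhay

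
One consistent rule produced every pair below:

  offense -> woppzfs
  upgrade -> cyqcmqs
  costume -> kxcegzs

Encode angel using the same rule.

iwqpx

In offense: o→w is +8, f→o is +9, f→p is +10, e→p is +11 — the shift increases by 1 each position. Each letter shifts forward by (position + 8), i.e. 8, 9, 10, … — the shift grows by one for each successive letter.
On angel: a+8=i, n+9=w, g+10=q, e+11=p, l+12=x.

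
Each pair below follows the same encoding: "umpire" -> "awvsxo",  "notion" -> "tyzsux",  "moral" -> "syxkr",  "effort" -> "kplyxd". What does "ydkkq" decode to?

steak

Shifts by position in umpire: pos 0: u→a (+6), pos 1: m→w (+10), pos 2: p→v (+6), pos 3: i→s (+10) — repeating every 2. A repeating key of period 2 is used — shifts +6, +10 over and over.
Decoding ydkkq: y−6=s, d−10=t, k−6=e, k−10=a, q−6=k.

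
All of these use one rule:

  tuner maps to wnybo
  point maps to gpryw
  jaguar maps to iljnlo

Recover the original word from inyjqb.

jungle

t(19)→w(22) and u(20)→n(13) fit y≡17x+11 (mod 26); the inverse of 17 mod 26 is 23. Treating letters as 0–25, the rule is x ↦ 17x + 11 (mod 26).
Undoing it on inyjqb: i(8)→23·(8−11)≡9=j; n(13)→23·(13−11)≡20=u; y(24)→23·(24−11)≡13=n; j(9)→23·(9−11)≡6=g; q(16)→23·(16−11)≡11=l; b(1)→23·(1−11)≡4=e (all mod 26).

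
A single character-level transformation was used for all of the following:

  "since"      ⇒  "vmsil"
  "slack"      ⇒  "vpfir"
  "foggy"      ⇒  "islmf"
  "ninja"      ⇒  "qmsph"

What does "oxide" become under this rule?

rbnjl

Letter i (0-indexed) is shifted by i+3, so successive shifts are 3, 4, 5, ….
Applying it to oxide: o+3=r, x+4=b, i+5=n, d+6=j, e+7=l.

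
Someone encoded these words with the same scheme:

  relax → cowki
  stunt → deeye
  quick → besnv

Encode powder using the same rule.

The shift depends on letter class: consonant r→c is +11, but vowel e→o is +10. Two shifts are in play — +10 for a/e/i/o/u, +11 for every other letter.
For powder: p(cons)+11=a, o(vowel)+10=y, w(cons)+11=h, d(cons)+11=o, e(vowel)+10=o, r(cons)+11=c.

ayhooc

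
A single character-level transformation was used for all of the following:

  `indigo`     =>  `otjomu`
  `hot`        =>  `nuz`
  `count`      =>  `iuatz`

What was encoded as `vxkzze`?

pretty

Compare letters: i→o is +6, n→t is +6, d→j is +6 — a constant shift. It's a constant shift of +6 (ROT6).
Reversing it on vxkzze: v−6=p, x−6=r, k−6=e, z−6=t, z−6=t, e−6=y.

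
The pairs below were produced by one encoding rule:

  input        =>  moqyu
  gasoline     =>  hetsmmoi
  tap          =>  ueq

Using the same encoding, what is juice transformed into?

kymdi

The shift depends on letter class: consonant n→o is +1, but vowel i→m is +4. The rule splits by letter class: vowels +4, consonants +1.
Applying it to juice: j(cons)+1=k, u(vowel)+4=y, i(vowel)+4=m, c(cons)+1=d, e(vowel)+4=i.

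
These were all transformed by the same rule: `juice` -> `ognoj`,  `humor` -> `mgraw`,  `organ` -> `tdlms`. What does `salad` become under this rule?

xmqmi

A repeating key of period 2 is used — shifts +5, +12 over and over.
On salad: s+5=x, a+12=m, l+5=q, a+12=m, d+5=i.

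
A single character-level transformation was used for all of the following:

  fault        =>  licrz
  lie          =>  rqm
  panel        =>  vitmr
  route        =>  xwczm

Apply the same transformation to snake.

The shift depends on letter class: consonant f→l is +6, but vowel a→i is +8. The rule splits by letter class: vowels +8, consonants +6.
On snake: s(cons)+6=y, n(cons)+6=t, a(vowel)+8=i, k(cons)+6=q, e(vowel)+8=m.

ytiqm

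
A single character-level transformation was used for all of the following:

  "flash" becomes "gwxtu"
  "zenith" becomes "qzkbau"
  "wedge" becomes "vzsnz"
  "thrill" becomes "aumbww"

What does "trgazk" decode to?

Treating letters as 0–25, the rule is x ↦ 7x + 23 (mod 26).
Reversing it on trgazk: t(19)→15·(19−23)≡18=s; r(17)→15·(17−23)≡14=o; g(6)→15·(6−23)≡5=f; a(0)→15·(0−23)≡19=t; z(25)→15·(25−23)≡4=e; k(10)→15·(10−23)≡13=n (all mod 26).

soften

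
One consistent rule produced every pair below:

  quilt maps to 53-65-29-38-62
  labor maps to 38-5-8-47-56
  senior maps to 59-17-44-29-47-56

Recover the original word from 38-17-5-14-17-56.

leader

Each letter becomes 3×(its alphabet position, a=1..z=26) + 2.
Undoing it on 38-17-5-14-17-56: 38→(38−2)÷3=12=l, 17→(17−2)÷3=5=e, 5→(5−2)÷3=1=a, 14→(14−2)÷3=4=d, 17→(17−2)÷3=5=e, 56→(56−2)÷3=18=r.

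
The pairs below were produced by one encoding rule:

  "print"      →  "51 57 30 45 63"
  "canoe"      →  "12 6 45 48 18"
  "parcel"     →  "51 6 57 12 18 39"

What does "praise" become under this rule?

51 57 6 30 60 18

p(#16)→51 and r(#18)→57: differences scale by 3, so n = 3·pos + 3. The formula is n = 3×(alphabet index, a=1) + 3.
For praise: p=16→51, r=18→57, a=1→6, i=9→30, s=19→60, e=5→18.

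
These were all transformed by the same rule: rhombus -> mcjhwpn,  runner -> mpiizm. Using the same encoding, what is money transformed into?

hjizt

Compare letters: r→m is +21, h→c is +21, o→j is +21 — a constant shift. Each letter is shifted forward by 21 in the alphabet (a Caesar shift of +21).
On money: m+21=h, o+21=j, n+21=i, e+21=z, y+21=t.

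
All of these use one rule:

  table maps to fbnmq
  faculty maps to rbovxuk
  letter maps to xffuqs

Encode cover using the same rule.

ophfd

Shifts by position in table: pos 0: t→f (+12), pos 1: a→b (+1), pos 2: b→n (+12), pos 3: l→m (+1) — repeating every 2. It's a Vigenère-style cipher with numeric key [12,1]: position i shifts by key[i mod 2].
For cover: c+12=o, o+1=p, v+12=h, e+1=f, r+12=d.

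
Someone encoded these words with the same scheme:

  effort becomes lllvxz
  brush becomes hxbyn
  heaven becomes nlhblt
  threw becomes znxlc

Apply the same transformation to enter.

Vowels shift forward by 7 and consonants shift forward by 6.
For enter: e(vowel)+7=l, n(cons)+6=t, t(cons)+6=z, e(vowel)+7=l, r(cons)+6=x.

ltzlx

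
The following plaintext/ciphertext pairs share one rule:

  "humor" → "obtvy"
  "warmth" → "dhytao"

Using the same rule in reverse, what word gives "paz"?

its

Compare letters: h→o is +7, u→b is +7, m→t is +7 — a constant shift. This is a Caesar cipher with shift 7.
Decoding paz: p−7=i, a−7=t, z−7=s.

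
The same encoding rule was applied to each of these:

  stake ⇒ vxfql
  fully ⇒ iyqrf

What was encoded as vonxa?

skirt

In stake: s→v is +3, t→x is +4, a→f is +5, k→q is +6 — the shift increases by 1 each position. The shift increases by 1 at each position, starting from +3: 3, 4, 5, ….
Undoing it on vonxa: v−3=s, o−4=k, n−5=i, x−6=r, a−7=t.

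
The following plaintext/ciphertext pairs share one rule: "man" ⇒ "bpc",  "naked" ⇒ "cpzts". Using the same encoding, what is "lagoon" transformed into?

Compare letters: m→b is +15, a→p is +15, n→c is +15 — a constant shift. Each letter is shifted forward by 15 in the alphabet (a Caesar shift of +15).
Applying it to lagoon: l+15=a, a+15=p, g+15=v, o+15=d, o+15=d, n+15=c.

apvddc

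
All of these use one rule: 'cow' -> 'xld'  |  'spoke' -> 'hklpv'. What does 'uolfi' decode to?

Each pair mirrors across the alphabet (c↔x, o↔l, w↔d): positions sum to 25. This is the alphabet-reversal cipher (Atbash): a becomes z, b becomes y, etc.
Undoing it on uolfi: u↔f, o↔l, l↔o, f↔u, i↔r.

flour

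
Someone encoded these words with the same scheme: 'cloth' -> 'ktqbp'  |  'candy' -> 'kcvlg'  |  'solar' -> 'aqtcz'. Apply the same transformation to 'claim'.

ktcku

The shift depends on letter class: consonant c→k is +8, but vowel o→q is +2. Vowels shift forward by 2 and consonants shift forward by 8.
On claim: c(cons)+8=k, l(cons)+8=t, a(vowel)+2=c, i(vowel)+2=k, m(cons)+8=u.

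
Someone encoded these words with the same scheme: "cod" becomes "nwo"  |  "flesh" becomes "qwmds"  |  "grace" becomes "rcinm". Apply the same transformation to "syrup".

djcca

Two shifts are in play — +8 for a/e/i/o/u, +11 for every other letter.
For syrup: s(cons)+11=d, y(cons)+11=j, r(cons)+11=c, u(vowel)+8=c, p(cons)+11=a.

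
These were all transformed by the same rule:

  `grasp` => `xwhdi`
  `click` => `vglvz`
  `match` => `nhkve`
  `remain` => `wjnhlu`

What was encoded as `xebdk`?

ghost

g(6)→x(23) and r(17)→w(22) fit y≡7x+7 (mod 26); the inverse of 7 mod 26 is 15. This is an affine cipher: with a=0,…,z=25, each position x becomes (7x+7) mod 26.
Reversing it on xebdk: x(23)→15·(23−7)≡6=g; e(4)→15·(4−7)≡7=h; b(1)→15·(1−7)≡14=o; d(3)→15·(3−7)≡18=s; k(10)→15·(10−7)≡19=t (all mod 26).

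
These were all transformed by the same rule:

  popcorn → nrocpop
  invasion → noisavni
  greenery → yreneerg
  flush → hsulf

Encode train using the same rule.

niart

The output letters match the input read backwards: popcorn reversed is nrocpop. The word is simply reversed.
Applying it to train: reverse → niart.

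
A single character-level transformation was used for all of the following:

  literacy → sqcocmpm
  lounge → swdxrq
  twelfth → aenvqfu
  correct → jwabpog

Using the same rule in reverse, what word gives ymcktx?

retail

In literacy: l→s is +7, i→q is +8, t→c is +9, e→o is +10 — the shift increases by 1 each position. Letter i (0-indexed) is shifted by i+7, so successive shifts are 7, 8, 9, ….
Decoding ymcktx: y−7=r, m−8=e, c−9=t, k−10=a, t−11=i, x−12=l.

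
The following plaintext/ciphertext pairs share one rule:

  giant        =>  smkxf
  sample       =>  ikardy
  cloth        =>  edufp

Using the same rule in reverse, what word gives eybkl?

cedar

g(6)→s(18) and i(8)→m(12) fit y≡23x+10 (mod 26); the inverse of 23 mod 26 is 17. This is an affine cipher: with a=0,…,z=25, each position x becomes (23x+10) mod 26.
Decoding eybkl: e(4)→17·(4−10)≡2=c; y(24)→17·(24−10)≡4=e; b(1)→17·(1−10)≡3=d; k(10)→17·(10−10)≡0=a; l(11)→17·(11−10)≡17=r (all mod 26).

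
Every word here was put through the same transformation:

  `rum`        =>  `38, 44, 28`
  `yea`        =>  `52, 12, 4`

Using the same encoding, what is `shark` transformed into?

40, 18, 4, 38, 24

r(#18)→38 and u(#21)→44: differences scale by 2, so n = 2·pos + 2. The formula is n = 2×(alphabet index, a=1) + 2.
On shark: s=19→40, h=8→18, a=1→4, r=18→38, k=11→24.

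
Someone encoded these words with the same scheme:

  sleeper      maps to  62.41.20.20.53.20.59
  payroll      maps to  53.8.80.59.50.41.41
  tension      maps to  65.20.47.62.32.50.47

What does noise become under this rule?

47.50.32.62.20

The formula is n = 3×(alphabet index, a=1) + 5.
For noise: n=14→47, o=15→50, i=9→32, s=19→62, e=5→20.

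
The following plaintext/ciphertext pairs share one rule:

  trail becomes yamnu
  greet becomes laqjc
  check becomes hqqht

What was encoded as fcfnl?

attic

Shifts by position in trail: pos 0: t→y (+5), pos 1: r→a (+9), pos 2: a→m (+12), pos 3: i→n (+5), pos 4: l→u (+9) — repeating every 3. The shifts repeat in a cycle of length 3: positions 0,1,… shift by +5, +9, +12, then the pattern repeats.
Decoding fcfnl: f−5=a, c−9=t, f−12=t, n−5=i, l−9=c.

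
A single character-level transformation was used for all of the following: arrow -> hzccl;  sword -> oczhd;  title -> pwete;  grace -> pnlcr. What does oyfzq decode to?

The output letters match the input read backwards, each shifted +11: arrow reversed is worra. Two steps: reverse the string, then apply a Caesar shift of +11.
Reversing it on oyfzq: shift back: o−11=d, y−11=n, f−11=u, z−11=o, q−11=f → dnuof; then reverse → found.

found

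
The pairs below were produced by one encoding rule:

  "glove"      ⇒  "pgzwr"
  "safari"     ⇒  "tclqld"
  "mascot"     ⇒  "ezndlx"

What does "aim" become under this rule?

The output letters match the input read backwards, each shifted +11: glove reversed is evolg. The word is reversed, then every letter is shifted forward by 11.
Applying it to aim: reverse → mia; then shift: m+11=x, i+11=t, a+11=l.

xtl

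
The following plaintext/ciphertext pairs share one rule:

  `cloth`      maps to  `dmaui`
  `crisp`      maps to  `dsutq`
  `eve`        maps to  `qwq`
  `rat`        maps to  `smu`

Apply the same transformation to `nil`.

oum

The rule splits by letter class: vowels +12, consonants +1.
On nil: n(cons)+1=o, i(vowel)+12=u, l(cons)+1=m.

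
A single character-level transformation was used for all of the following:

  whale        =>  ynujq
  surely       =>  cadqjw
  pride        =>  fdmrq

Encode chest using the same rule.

snqcb

w(22)→y(24) and h(7)→n(13) fit y≡25x+20 (mod 26); the inverse of 25 mod 26 is 25. Treating letters as 0–25, the rule is x ↦ 25x + 20 (mod 26).
On chest: c(2)→25·2+20≡18=s; h(7)→25·7+20≡13=n; e(4)→25·4+20≡16=q; s(18)→25·18+20≡2=c; t(19)→25·19+20≡1=b (all mod 26).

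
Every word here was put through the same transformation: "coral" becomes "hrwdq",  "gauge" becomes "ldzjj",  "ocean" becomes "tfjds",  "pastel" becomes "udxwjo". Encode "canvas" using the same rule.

It's a Vigenère-style cipher with numeric key [5,3]: position i shifts by key[i mod 2].
On canvas: c+5=h, a+3=d, n+5=s, v+3=y, a+5=f, s+3=v.

hdsyfv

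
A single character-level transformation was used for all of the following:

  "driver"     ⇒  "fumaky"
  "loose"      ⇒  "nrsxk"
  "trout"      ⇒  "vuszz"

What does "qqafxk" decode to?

In driver: d→f is +2, r→u is +3, i→m is +4, v→a is +5 — the shift increases by 1 each position. Letter i (0-indexed) is shifted by i+2, so successive shifts are 2, 3, 4, ….
Decoding qqafxk: q−2=o, q−3=n, a−4=w, f−5=a, x−6=r, k−7=d.

onward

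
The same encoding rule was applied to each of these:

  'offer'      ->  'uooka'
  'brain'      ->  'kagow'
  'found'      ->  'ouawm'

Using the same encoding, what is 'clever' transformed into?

The shift depends on letter class: consonant f→o is +9, but vowel o→u is +6. Vowels shift forward by 6 and consonants shift forward by 9.
For clever: c(cons)+9=l, l(cons)+9=u, e(vowel)+6=k, v(cons)+9=e, e(vowel)+6=k, r(cons)+9=a.

lukeka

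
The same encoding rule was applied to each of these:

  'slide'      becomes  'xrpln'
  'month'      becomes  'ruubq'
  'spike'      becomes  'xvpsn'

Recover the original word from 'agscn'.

value

In slide: s→x is +5, l→r is +6, i→p is +7, d→l is +8 — the shift increases by 1 each position. Letter i (0-indexed) is shifted by i+5, so successive shifts are 5, 6, 7, ….
Reversing it on agscn: a−5=v, g−6=a, s−7=l, c−8=u, n−9=e.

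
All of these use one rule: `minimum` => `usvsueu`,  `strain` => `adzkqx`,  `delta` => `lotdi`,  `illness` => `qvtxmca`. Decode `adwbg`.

story

Shifts by position in minimum: pos 0: m→u (+8), pos 1: i→s (+10), pos 2: n→v (+8), pos 3: i→s (+10) — repeating every 2. It's a Vigenère-style cipher with numeric key [8,10]: position i shifts by key[i mod 2].
Decoding adwbg: a−8=s, d−10=t, w−8=o, b−10=r, g−8=y.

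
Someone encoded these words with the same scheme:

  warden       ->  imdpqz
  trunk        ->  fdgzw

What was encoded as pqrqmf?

Compare letters: w→i is +12, a→m is +12, r→d is +12 — a constant shift. Every letter moves 12 places later in the alphabet, wrapping around z→a.
Undoing it on pqrqmf: p−12=d, q−12=e, r−12=f, q−12=e, m−12=a, f−12=t.

defeat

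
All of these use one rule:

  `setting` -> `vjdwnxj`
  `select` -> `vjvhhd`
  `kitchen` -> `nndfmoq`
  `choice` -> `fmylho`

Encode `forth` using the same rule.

itbwm

It's a Vigenère-style cipher with numeric key [3,5,10]: position i shifts by key[i mod 3].
Applying it to forth: f+3=i, o+5=t, r+10=b, t+3=w, h+5=m.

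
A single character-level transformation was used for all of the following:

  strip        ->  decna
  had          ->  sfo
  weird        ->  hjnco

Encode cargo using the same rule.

Vowels shift forward by 5 and consonants shift forward by 11.
On cargo: c(cons)+11=n, a(vowel)+5=f, r(cons)+11=c, g(cons)+11=r, o(vowel)+5=t.

nfcrt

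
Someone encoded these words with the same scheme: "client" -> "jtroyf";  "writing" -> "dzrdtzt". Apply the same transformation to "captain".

Each letter shifts forward by (position + 7), i.e. 7, 8, 9, … — the shift grows by one for each successive letter.
For captain: c+7=j, a+8=i, p+9=y, t+10=d, a+11=l, i+12=u, n+13=a.

jiydlua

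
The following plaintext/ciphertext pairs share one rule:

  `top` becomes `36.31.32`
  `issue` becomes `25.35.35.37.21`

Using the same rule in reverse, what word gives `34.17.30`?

ran

The number is (letter's place in the alphabet, a=1) + 16.
Undoing it on 34.17.30: 34→(34−16)÷1=18=r, 17→(17−16)÷1=1=a, 30→(30−16)÷1=14=n.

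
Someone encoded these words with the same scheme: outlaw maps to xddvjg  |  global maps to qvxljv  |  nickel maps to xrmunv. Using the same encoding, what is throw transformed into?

drbxg

The shift depends on letter class: consonant t→d is +10, but vowel o→x is +9. Vowels shift forward by 9 and consonants shift forward by 10.
On throw: t(cons)+10=d, h(cons)+10=r, r(cons)+10=b, o(vowel)+9=x, w(cons)+10=g.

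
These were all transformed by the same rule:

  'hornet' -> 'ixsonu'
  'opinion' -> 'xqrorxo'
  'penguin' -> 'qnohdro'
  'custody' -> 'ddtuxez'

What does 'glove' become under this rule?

Vowels shift forward by 9 and consonants shift forward by 1.
On glove: g(cons)+1=h, l(cons)+1=m, o(vowel)+9=x, v(cons)+1=w, e(vowel)+9=n.

hmxwn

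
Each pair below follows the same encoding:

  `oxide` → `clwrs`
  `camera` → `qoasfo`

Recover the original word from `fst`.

ref

Compare letters: o→c is +14, x→l is +14, i→w is +14 — a constant shift. Each letter is shifted forward by 14 in the alphabet (a Caesar shift of +14).
Decoding fst: f−14=r, s−14=e, t−14=f.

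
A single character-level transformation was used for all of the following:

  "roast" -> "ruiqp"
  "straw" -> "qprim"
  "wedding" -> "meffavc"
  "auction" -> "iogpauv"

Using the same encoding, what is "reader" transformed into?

reifer

r(17)→r(17) and o(14)→u(20) fit y≡25x+8 (mod 26); the inverse of 25 mod 26 is 25. This is an affine cipher: with a=0,…,z=25, each position x becomes (25x+8) mod 26.
Applying it to reader: r(17)→25·17+8≡17=r; e(4)→25·4+8≡4=e; a(0)→25·0+8≡8=i; d(3)→25·3+8≡5=f; e(4)→25·4+8≡4=e; r(17)→25·17+8≡17=r (all mod 26).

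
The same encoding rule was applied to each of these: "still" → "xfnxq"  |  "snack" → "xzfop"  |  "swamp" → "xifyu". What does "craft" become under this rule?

Shifts by position in still: pos 0: s→x (+5), pos 1: t→f (+12), pos 2: i→n (+5), pos 3: l→x (+12) — repeating every 2. The shifts repeat in a cycle of length 2: positions 0,1,… shift by +5, +12, then the pattern repeats.
On craft: c+5=h, r+12=d, a+5=f, f+12=r, t+5=y.

hdfry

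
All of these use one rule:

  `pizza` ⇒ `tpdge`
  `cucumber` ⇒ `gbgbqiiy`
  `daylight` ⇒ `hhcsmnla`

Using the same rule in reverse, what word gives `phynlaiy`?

laughter

Shifts by position in pizza: pos 0: p→t (+4), pos 1: i→p (+7), pos 2: z→d (+4), pos 3: z→g (+7) — repeating every 2. A repeating key of period 2 is used — shifts +4, +7 over and over.
Decoding phynlaiy: p−4=l, h−7=a, y−4=u, n−7=g, l−4=h, a−7=t, i−4=e, y−7=r.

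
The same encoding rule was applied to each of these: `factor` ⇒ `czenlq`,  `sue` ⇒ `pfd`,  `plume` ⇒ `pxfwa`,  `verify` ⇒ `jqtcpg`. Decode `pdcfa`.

purse

The output letters match the input read backwards, each shifted +11: factor reversed is rotcaf. The word is reversed, then every letter is shifted forward by 11.
Decoding pdcfa: shift back: p−11=e, d−11=s, c−11=r, f−11=u, a−11=p → esrup; then reverse → purse.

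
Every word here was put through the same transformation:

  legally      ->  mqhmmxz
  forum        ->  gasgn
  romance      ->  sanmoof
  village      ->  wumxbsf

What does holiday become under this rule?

The shifts repeat in a cycle of length 2: positions 0,1,… shift by +1, +12, then the pattern repeats.
For holiday: h+1=i, o+12=a, l+1=m, i+12=u, d+1=e, a+12=m, y+1=z.

iamuemz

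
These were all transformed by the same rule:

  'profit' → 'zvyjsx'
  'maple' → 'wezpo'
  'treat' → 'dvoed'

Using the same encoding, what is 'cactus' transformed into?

memxew

Shifts by position in profit: pos 0: p→z (+10), pos 1: r→v (+4), pos 2: o→y (+10), pos 3: f→j (+4) — repeating every 2. The shifts repeat in a cycle of length 2: positions 0,1,… shift by +10, +4, then the pattern repeats.
For cactus: c+10=m, a+4=e, c+10=m, t+4=x, u+10=e, s+4=w.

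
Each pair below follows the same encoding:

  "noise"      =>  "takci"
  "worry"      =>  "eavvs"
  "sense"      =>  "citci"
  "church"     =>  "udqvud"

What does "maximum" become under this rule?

mglkmqm

Treating letters as 0–25, the rule is x ↦ 7x + 6 (mod 26).
Applying it to maximum: m(12)→7·12+6≡12=m; a(0)→7·0+6≡6=g; x(23)→7·23+6≡11=l; i(8)→7·8+6≡10=k; m(12)→7·12+6≡12=m; u(20)→7·20+6≡16=q; m(12)→7·12+6≡12=m (all mod 26).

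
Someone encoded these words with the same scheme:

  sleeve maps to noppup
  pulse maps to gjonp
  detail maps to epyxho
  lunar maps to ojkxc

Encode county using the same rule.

Treating letters as 0–25, the rule is x ↦ 11x + 23 (mod 26).
On county: c(2)→11·2+23≡19=t; o(14)→11·14+23≡21=v; u(20)→11·20+23≡9=j; n(13)→11·13+23≡10=k; t(19)→11·19+23≡24=y; y(24)→11·24+23≡1=b (all mod 26).

tvjkyb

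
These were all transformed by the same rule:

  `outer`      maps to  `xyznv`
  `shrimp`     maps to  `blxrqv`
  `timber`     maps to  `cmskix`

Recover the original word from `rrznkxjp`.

integral

The shifts repeat in a cycle of length 3: positions 0,1,… shift by +9, +4, +6, then the pattern repeats.
Reversing it on rrznkxjp: r−9=i, r−4=n, z−6=t, n−9=e, k−4=g, x−6=r, j−9=a, p−4=l.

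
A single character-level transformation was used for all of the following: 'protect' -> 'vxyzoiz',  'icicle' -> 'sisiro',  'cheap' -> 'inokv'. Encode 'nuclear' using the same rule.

teirokx

The shift depends on letter class: consonant p→v is +6, but vowel o→y is +10. The rule splits by letter class: vowels +10, consonants +6.
Applying it to nuclear: n(cons)+6=t, u(vowel)+10=e, c(cons)+6=i, l(cons)+6=r, e(vowel)+10=o, a(vowel)+10=k, r(cons)+6=x.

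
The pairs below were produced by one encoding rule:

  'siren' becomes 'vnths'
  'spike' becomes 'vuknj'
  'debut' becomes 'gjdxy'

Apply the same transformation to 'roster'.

Shifts by position in siren: pos 0: s→v (+3), pos 1: i→n (+5), pos 2: r→t (+2), pos 3: e→h (+3), pos 4: n→s (+5) — repeating every 3. A repeating key of period 3 is used — shifts +3, +5, +2 over and over.
For roster: r+3=u, o+5=t, s+2=u, t+3=w, e+5=j, r+2=t.

utuwjt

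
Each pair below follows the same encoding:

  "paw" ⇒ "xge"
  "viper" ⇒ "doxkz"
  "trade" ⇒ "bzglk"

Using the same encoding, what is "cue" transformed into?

kak

The shift depends on letter class: consonant p→x is +8, but vowel a→g is +6. Two shifts are in play — +6 for a/e/i/o/u, +8 for every other letter.
For cue: c(cons)+8=k, u(vowel)+6=a, e(vowel)+6=k.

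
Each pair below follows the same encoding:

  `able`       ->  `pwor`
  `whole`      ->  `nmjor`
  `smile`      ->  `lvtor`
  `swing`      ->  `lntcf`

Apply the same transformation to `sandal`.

a(0)→p(15) and b(1)→w(22) fit y≡7x+15 (mod 26); the inverse of 7 mod 26 is 15. Each letter's alphabet position (a=0..z=25) is mapped through 7·x+15 mod 26 — an affine cipher.
Applying it to sandal: s(18)→7·18+15≡11=l; a(0)→7·0+15≡15=p; n(13)→7·13+15≡2=c; d(3)→7·3+15≡10=k; a(0)→7·0+15≡15=p; l(11)→7·11+15≡14=o (all mod 26).

lpckpo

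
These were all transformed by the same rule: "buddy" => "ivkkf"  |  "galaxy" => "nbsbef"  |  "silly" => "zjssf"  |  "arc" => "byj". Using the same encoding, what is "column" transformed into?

The shift depends on letter class: consonant b→i is +7, but vowel u→v is +1. Vowels shift forward by 1 and consonants shift forward by 7.
Applying it to column: c(cons)+7=j, o(vowel)+1=p, l(cons)+7=s, u(vowel)+1=v, m(cons)+7=t, n(cons)+7=u.

jpsvtu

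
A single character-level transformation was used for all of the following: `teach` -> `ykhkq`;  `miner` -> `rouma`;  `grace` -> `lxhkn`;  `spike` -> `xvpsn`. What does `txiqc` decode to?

orbit

Each letter shifts forward by (position + 5), i.e. 5, 6, 7, … — the shift grows by one for each successive letter.
Decoding txiqc: t−5=o, x−6=r, i−7=b, q−8=i, c−9=t.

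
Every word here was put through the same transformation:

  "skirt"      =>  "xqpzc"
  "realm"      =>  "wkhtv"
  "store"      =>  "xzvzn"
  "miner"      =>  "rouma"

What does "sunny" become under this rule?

In skirt: s→x is +5, k→q is +6, i→p is +7, r→z is +8 — the shift increases by 1 each position. Each letter shifts forward by (position + 5), i.e. 5, 6, 7, … — the shift grows by one for each successive letter.
For sunny: s+5=x, u+6=a, n+7=u, n+8=v, y+9=h.

xauvh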